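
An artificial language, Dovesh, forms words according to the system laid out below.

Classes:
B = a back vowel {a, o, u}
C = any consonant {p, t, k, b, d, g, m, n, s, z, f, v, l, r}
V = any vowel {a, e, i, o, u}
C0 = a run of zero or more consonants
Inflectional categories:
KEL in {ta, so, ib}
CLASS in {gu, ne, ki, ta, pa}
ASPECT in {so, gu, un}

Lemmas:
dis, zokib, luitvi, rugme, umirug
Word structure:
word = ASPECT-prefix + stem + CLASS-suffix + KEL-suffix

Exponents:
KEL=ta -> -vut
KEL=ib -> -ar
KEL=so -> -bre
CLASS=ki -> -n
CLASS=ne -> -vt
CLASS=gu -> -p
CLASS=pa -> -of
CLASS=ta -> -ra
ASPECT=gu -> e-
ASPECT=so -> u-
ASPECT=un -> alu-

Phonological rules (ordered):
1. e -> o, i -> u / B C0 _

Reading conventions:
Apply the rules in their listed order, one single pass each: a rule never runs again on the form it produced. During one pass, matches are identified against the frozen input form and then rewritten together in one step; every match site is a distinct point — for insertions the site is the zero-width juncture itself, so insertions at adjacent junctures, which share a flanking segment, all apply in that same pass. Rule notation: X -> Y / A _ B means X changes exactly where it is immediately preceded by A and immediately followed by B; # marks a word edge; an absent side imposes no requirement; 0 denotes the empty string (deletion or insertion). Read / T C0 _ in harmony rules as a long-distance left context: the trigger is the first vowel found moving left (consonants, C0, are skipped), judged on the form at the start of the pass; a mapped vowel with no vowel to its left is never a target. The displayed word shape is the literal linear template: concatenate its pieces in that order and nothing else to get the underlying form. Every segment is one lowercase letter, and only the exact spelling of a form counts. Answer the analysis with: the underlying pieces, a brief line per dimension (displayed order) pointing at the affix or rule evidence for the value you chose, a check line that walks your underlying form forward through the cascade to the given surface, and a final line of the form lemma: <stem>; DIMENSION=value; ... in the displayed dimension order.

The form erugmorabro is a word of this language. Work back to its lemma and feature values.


underlying: e-rugme-ra-bre
KEL=so - signalled by the affix -bre
CLASS=ta - signalled by the affix -ra
ASPECT=gu - signalled by the affix e-
check: erugmerabre -> erugmorabro
lemma: rugme; KEL=so; CLASS=ta; ASPECT=gu


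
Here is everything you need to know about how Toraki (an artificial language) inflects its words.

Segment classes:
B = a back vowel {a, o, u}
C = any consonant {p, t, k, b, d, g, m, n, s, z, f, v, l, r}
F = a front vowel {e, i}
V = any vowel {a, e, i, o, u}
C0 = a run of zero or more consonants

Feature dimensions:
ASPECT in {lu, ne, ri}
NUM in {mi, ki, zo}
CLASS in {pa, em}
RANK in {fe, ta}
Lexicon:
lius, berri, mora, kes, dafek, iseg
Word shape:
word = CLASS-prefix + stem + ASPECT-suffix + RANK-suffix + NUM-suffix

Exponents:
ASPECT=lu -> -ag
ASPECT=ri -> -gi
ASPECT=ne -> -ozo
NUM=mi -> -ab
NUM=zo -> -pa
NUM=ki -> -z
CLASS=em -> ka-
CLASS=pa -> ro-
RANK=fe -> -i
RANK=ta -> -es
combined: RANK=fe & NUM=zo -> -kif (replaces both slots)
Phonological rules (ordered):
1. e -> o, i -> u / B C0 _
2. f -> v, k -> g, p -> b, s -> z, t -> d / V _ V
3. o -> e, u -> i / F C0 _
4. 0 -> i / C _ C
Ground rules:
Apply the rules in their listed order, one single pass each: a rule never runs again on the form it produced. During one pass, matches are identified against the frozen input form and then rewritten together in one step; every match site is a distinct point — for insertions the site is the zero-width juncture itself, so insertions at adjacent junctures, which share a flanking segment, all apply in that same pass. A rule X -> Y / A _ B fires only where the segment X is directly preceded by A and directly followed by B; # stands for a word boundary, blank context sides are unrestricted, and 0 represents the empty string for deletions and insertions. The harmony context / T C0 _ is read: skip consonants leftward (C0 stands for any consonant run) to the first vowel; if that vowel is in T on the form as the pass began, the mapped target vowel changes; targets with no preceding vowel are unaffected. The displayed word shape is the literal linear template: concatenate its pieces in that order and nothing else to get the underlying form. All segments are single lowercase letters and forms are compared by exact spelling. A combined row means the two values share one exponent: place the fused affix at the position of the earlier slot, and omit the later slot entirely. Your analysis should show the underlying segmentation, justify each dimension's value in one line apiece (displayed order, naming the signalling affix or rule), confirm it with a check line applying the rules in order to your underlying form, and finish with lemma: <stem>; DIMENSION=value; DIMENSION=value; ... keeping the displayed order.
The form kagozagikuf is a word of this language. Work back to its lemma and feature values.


underlying: ka-kes-ag-kif
ASPECT=lu - signalled by the affix -ag
NUM=zo - signalled by the combined affix row
CLASS=em - signalled by the affix ka-
RANK=fe - signalled by the combined affix row
check: kakesagkif -> kakosagkuf -> kagozagkuf -> kagozagkuf -> kagozagikuf
lemma: kes; ASPECT=lu; NUM=zo; CLASS=em; RANK=fe


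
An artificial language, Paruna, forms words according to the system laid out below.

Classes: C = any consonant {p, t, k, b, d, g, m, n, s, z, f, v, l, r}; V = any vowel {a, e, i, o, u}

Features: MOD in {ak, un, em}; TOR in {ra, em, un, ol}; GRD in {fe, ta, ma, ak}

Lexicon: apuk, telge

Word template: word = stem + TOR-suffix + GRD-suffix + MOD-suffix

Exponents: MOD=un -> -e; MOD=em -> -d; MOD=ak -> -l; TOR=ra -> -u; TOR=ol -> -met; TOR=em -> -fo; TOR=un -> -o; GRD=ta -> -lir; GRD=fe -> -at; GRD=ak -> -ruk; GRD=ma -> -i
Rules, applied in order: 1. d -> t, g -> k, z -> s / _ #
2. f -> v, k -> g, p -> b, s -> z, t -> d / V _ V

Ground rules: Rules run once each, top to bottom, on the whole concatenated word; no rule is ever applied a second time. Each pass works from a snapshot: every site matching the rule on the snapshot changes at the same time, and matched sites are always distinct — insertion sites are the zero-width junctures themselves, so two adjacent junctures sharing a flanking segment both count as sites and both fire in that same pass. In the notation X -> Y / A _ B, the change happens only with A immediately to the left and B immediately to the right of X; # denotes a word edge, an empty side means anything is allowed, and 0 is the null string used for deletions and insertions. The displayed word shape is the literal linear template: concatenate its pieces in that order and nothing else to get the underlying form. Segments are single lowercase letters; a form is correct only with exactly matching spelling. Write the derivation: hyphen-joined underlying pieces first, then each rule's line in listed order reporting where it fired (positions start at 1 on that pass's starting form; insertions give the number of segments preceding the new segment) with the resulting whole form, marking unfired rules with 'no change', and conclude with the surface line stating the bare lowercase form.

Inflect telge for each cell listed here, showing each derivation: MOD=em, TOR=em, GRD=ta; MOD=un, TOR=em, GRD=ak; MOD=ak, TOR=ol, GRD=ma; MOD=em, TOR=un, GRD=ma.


cell MOD=em, TOR=em, GRD=ta:
underlying: telge-fo-lir-d
1. d -> t, g -> k, z -> s / _ #: fires at position(s) 11: telgefolirt
2. f -> v, k -> g, p -> b, s -> z, t -> d / V _ V: fires at position(s) 6: telgevolirt
surface: telgevolirt

cell MOD=un, TOR=em, GRD=ak:
underlying: telge-fo-ruk-e
1. d -> t, g -> k, z -> s / _ #: no change
2. f -> v, k -> g, p -> b, s -> z, t -> d / V _ V: fires at position(s) 6, 10: telgevoruge
surface: telgevoruge

cell MOD=ak, TOR=ol, GRD=ma:
underlying: telge-met-i-l
1. d -> t, g -> k, z -> s / _ #: no change
2. f -> v, k -> g, p -> b, s -> z, t -> d / V _ V: fires at position(s) 8: telgemedil
surface: telgemedil

cell MOD=em, TOR=un, GRD=ma:
underlying: telge-o-i-d
1. d -> t, g -> k, z -> s / _ #: fires at position(s) 8: telgeoit
2. f -> v, k -> g, p -> b, s -> z, t -> d / V _ V: no change
surface: telgeoit


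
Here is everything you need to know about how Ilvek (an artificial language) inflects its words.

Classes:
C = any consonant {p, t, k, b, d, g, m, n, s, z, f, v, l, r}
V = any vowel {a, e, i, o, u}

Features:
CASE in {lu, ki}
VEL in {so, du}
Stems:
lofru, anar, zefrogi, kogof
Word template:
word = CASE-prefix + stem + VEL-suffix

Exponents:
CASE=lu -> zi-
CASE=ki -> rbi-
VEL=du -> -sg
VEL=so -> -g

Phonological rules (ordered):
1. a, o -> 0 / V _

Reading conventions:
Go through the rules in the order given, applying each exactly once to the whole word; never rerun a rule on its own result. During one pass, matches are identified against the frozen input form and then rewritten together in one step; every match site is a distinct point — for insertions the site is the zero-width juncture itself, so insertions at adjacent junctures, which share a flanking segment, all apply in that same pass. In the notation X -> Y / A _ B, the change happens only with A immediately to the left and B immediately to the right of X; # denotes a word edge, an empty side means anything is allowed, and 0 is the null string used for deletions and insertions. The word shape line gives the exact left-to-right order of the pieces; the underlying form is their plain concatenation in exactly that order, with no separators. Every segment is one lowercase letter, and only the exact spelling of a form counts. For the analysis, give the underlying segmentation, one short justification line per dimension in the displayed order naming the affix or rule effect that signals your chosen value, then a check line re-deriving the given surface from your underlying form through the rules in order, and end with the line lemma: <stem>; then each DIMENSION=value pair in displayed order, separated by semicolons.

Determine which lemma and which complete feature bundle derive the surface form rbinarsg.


underlying: rbi-anar-sg
CASE=ki - signalled by the affix rbi-
VEL=du - signalled by the affix -sg
check: rbianarsg -> rbinarsg
lemma: anar; CASE=ki; VEL=du


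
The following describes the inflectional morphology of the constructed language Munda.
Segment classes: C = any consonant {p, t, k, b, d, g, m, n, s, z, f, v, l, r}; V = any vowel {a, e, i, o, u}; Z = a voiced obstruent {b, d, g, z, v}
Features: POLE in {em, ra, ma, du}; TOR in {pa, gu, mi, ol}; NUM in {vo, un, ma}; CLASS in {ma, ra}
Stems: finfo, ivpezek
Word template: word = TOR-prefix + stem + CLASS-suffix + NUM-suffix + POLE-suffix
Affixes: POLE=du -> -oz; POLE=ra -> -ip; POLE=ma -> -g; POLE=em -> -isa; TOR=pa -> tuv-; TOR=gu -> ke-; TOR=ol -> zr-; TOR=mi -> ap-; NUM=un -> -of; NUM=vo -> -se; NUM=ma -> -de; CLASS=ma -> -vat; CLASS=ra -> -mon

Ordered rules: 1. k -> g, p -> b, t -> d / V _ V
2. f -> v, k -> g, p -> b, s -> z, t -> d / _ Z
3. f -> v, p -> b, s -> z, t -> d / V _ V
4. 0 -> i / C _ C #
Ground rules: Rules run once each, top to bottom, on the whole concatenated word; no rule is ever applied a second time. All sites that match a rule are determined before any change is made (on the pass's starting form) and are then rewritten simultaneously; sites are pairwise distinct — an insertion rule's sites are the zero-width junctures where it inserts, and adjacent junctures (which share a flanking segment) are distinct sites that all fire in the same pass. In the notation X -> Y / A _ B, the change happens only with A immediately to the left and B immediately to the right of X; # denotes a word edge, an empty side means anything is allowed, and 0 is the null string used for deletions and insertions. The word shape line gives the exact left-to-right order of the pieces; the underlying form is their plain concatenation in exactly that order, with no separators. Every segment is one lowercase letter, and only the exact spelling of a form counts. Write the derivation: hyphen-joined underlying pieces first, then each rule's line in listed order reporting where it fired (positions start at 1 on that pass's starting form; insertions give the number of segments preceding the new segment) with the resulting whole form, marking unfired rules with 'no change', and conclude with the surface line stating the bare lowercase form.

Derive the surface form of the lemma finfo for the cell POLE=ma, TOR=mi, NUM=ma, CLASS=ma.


underlying: ap-finfo-vat-de-g
1. k -> g, p -> b, t -> d / V _ V: no change
2. f -> v, k -> g, p -> b, s -> z, t -> d / _ Z: fires at position(s) 10: apfinfovaddeg
3. f -> v, p -> b, s -> z, t -> d / V _ V: no change
4. 0 -> i / C _ C #: no change
surface: apfinfovaddeg


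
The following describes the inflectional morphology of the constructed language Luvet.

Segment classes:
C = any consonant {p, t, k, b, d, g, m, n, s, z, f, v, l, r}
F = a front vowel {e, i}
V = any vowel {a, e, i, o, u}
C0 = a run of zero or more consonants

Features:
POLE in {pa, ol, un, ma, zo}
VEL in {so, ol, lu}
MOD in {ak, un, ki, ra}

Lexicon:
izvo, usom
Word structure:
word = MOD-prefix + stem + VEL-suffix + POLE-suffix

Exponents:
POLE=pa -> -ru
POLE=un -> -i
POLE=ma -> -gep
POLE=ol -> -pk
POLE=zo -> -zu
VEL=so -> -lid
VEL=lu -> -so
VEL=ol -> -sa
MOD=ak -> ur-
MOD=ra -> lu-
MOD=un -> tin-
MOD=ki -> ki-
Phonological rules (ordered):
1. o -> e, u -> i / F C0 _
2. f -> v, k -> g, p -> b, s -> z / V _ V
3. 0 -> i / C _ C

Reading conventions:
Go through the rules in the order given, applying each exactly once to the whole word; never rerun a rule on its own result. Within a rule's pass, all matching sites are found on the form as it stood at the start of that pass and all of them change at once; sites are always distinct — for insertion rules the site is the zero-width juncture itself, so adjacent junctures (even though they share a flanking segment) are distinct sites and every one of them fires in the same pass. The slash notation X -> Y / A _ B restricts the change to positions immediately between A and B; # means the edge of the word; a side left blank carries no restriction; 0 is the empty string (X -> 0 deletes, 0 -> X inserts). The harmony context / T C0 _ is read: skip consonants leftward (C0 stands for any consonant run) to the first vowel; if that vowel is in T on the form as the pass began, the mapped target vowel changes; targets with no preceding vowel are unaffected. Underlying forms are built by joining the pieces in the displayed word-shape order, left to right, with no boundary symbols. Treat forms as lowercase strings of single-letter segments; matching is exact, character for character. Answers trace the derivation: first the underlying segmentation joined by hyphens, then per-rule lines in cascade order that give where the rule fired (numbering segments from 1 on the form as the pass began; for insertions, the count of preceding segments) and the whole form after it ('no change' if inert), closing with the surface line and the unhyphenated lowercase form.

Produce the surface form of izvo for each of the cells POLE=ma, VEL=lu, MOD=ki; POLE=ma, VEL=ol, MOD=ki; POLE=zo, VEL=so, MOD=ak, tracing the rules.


cell POLE=ma, VEL=lu, MOD=ki:
underlying: ki-izvo-so-gep
1. o -> e, u -> i / F C0 _: fires at position(s) 6: kiizvesogep
2. f -> v, k -> g, p -> b, s -> z / V _ V: fires at position(s) 7: kiizvezogep
3. 0 -> i / C _ C: inserts after position(s) 4: kiizivezogep
surface: kiizivezogep

cell POLE=ma, VEL=ol, MOD=ki:
underlying: ki-izvo-sa-gep
1. o -> e, u -> i / F C0 _: fires at position(s) 6: kiizvesagep
2. f -> v, k -> g, p -> b, s -> z / V _ V: fires at position(s) 7: kiizvezagep
3. 0 -> i / C _ C: inserts after position(s) 4: kiizivezagep
surface: kiizivezagep

cell POLE=zo, VEL=so, MOD=ak:
underlying: ur-izvo-lid-zu
1. o -> e, u -> i / F C0 _: fires at position(s) 6, 11: urizvelidzi
2. f -> v, k -> g, p -> b, s -> z / V _ V: no change
3. 0 -> i / C _ C: inserts after position(s) 4, 9: urizivelidizi
surface: urizivelidizi


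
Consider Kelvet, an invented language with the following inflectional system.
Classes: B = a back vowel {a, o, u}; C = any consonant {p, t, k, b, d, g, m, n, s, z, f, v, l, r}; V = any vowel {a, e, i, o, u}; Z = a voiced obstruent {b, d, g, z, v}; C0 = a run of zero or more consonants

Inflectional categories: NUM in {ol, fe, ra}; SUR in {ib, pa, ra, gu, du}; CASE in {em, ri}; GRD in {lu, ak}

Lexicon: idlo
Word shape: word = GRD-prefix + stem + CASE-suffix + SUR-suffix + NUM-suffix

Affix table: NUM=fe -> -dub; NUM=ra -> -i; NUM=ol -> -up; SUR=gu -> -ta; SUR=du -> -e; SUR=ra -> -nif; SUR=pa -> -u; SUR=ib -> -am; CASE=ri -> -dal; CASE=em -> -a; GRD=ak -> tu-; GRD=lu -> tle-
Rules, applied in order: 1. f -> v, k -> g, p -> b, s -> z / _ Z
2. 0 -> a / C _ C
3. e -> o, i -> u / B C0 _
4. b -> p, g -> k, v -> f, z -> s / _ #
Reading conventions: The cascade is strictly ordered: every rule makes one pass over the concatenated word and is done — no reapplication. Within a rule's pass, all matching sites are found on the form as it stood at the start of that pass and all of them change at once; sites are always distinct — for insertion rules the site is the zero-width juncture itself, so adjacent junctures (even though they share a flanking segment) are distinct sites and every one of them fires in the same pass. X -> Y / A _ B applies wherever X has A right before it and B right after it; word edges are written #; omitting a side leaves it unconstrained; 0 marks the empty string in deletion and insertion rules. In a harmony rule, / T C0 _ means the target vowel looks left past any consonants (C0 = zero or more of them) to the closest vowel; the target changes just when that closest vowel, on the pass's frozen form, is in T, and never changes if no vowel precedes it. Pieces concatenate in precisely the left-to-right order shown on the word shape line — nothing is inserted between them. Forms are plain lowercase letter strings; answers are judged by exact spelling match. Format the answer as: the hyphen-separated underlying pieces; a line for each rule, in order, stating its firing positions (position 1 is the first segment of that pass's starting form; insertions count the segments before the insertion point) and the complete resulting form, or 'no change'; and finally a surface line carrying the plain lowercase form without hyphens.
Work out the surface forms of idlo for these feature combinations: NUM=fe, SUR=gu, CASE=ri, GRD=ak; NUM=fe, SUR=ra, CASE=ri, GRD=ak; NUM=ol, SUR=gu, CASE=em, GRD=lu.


cell NUM=fe, SUR=gu, CASE=ri, GRD=ak:
underlying: tu-idlo-dal-ta-dub
1. f -> v, k -> g, p -> b, s -> z / _ Z: no change
2. 0 -> a / C _ C: inserts after position(s) 4, 9: tuidalodalatadub
3. e -> o, i -> u / B C0 _: fires at position(s) 3: tuudalodalatadub
4. b -> p, g -> k, v -> f, z -> s / _ #: fires at position(s) 16: tuudalodalatadup
surface: tuudalodalatadup

cell NUM=fe, SUR=ra, CASE=ri, GRD=ak:
underlying: tu-idlo-dal-nif-dub
1. f -> v, k -> g, p -> b, s -> z / _ Z: fires at position(s) 12: tuidlodalnivdub
2. 0 -> a / C _ C: inserts after position(s) 4, 9, 12: tuidalodalanivadub
3. e -> o, i -> u / B C0 _: fires at position(s) 3, 13: tuudalodalanuvadub
4. b -> p, g -> k, v -> f, z -> s / _ #: fires at position(s) 18: tuudalodalanuvadup
surface: tuudalodalanuvadup

cell NUM=ol, SUR=gu, CASE=em, GRD=lu:
underlying: tle-idlo-a-ta-up
1. f -> v, k -> g, p -> b, s -> z / _ Z: no change
2. 0 -> a / C _ C: inserts after position(s) 1, 5: taleidaloataup
3. e -> o, i -> u / B C0 _: fires at position(s) 4: taloidaloataup
4. b -> p, g -> k, v -> f, z -> s / _ #: no change
surface: taloidaloataup


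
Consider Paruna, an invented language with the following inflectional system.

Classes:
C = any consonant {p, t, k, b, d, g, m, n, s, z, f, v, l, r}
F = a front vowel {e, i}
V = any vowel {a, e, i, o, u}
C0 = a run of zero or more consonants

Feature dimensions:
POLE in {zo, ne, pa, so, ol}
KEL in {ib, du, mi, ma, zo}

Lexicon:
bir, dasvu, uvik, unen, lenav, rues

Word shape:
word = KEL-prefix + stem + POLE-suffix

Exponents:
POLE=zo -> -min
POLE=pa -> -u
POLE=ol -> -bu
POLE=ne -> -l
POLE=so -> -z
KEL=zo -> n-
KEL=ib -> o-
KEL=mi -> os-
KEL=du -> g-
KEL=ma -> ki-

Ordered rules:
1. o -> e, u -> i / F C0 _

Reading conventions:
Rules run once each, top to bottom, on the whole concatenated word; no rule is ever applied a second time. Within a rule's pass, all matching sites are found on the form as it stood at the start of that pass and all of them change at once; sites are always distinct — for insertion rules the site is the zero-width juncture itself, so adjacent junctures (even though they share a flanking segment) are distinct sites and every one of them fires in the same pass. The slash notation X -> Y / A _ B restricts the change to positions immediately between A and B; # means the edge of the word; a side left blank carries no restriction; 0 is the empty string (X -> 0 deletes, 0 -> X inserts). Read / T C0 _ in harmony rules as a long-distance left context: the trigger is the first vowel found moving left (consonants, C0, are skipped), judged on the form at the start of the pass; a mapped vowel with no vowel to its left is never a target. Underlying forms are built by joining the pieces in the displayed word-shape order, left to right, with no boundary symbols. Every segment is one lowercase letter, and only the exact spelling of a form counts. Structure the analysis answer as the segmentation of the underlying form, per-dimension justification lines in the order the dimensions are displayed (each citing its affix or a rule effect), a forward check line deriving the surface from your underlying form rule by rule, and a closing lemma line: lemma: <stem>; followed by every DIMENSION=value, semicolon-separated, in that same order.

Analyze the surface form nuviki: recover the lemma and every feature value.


underlying: n-uvik-u
POLE=pa - signalled by the affix -u
KEL=zo - signalled by the affix n-
check: nuviku -> nuviki
lemma: uvik; POLE=pa; KEL=zo


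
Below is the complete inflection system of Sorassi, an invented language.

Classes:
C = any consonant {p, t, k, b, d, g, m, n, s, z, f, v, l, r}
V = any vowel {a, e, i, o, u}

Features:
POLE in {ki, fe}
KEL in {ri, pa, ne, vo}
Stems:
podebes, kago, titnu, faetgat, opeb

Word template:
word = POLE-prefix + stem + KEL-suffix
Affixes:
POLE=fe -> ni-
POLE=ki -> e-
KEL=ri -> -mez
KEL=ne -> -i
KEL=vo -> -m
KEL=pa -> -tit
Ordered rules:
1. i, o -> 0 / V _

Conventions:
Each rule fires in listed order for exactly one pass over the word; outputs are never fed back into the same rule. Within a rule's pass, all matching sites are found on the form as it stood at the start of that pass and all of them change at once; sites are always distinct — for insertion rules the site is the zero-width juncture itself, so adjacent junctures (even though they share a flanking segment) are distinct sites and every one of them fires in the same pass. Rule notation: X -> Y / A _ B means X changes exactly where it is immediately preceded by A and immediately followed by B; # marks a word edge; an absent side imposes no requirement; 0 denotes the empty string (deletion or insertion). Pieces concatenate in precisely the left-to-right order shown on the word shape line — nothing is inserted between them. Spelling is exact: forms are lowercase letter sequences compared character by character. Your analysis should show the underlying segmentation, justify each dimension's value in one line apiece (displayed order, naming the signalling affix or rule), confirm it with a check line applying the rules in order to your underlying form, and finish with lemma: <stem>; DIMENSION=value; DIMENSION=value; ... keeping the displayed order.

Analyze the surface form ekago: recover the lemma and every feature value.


underlying: e-kago-i
POLE=ki - signalled by the affix e-
KEL=ne - signalled by the affix -i
check: ekagoi -> ekago
lemma: kago; POLE=ki; KEL=ne


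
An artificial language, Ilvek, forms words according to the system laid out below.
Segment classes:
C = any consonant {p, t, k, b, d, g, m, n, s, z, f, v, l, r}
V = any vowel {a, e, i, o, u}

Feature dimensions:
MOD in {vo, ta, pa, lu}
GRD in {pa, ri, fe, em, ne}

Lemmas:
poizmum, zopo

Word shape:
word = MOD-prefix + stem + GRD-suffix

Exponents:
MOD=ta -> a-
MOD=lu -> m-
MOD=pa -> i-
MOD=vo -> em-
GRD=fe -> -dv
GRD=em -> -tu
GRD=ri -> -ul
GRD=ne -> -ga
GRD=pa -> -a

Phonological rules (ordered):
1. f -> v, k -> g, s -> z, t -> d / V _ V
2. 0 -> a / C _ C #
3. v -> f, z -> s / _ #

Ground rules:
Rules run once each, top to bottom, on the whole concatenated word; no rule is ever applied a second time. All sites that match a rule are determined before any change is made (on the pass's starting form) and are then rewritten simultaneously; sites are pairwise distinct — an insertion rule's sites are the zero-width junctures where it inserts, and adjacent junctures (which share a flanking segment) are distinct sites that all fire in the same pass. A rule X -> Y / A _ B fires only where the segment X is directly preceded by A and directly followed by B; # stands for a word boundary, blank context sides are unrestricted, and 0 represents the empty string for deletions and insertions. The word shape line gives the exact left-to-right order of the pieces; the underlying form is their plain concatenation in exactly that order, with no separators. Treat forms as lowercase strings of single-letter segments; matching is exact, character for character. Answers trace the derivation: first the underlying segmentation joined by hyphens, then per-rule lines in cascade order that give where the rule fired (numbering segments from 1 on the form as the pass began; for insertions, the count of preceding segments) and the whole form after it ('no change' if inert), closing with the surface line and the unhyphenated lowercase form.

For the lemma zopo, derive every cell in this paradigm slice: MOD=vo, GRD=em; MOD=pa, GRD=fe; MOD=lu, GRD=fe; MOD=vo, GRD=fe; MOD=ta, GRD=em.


cell MOD=vo, GRD=em:
underlying: em-zopo-tu
1. f -> v, k -> g, s -> z, t -> d / V _ V: fires at position(s) 7: emzopodu
2. 0 -> a / C _ C #: no change
3. v -> f, z -> s / _ #: no change
surface: emzopodu

cell MOD=pa, GRD=fe:
underlying: i-zopo-dv
1. f -> v, k -> g, s -> z, t -> d / V _ V: no change
2. 0 -> a / C _ C #: inserts after position(s) 6: izopodav
3. v -> f, z -> s / _ #: fires at position(s) 8: izopodaf
surface: izopodaf

cell MOD=lu, GRD=fe:
underlying: m-zopo-dv
1. f -> v, k -> g, s -> z, t -> d / V _ V: no change
2. 0 -> a / C _ C #: inserts after position(s) 6: mzopodav
3. v -> f, z -> s / _ #: fires at position(s) 8: mzopodaf
surface: mzopodaf

cell MOD=vo, GRD=fe:
underlying: em-zopo-dv
1. f -> v, k -> g, s -> z, t -> d / V _ V: no change
2. 0 -> a / C _ C #: inserts after position(s) 7: emzopodav
3. v -> f, z -> s / _ #: fires at position(s) 9: emzopodaf
surface: emzopodaf

cell MOD=ta, GRD=em:
underlying: a-zopo-tu
1. f -> v, k -> g, s -> z, t -> d / V _ V: fires at position(s) 6: azopodu
2. 0 -> a / C _ C #: no change
3. v -> f, z -> s / _ #: no change
surface: azopodu


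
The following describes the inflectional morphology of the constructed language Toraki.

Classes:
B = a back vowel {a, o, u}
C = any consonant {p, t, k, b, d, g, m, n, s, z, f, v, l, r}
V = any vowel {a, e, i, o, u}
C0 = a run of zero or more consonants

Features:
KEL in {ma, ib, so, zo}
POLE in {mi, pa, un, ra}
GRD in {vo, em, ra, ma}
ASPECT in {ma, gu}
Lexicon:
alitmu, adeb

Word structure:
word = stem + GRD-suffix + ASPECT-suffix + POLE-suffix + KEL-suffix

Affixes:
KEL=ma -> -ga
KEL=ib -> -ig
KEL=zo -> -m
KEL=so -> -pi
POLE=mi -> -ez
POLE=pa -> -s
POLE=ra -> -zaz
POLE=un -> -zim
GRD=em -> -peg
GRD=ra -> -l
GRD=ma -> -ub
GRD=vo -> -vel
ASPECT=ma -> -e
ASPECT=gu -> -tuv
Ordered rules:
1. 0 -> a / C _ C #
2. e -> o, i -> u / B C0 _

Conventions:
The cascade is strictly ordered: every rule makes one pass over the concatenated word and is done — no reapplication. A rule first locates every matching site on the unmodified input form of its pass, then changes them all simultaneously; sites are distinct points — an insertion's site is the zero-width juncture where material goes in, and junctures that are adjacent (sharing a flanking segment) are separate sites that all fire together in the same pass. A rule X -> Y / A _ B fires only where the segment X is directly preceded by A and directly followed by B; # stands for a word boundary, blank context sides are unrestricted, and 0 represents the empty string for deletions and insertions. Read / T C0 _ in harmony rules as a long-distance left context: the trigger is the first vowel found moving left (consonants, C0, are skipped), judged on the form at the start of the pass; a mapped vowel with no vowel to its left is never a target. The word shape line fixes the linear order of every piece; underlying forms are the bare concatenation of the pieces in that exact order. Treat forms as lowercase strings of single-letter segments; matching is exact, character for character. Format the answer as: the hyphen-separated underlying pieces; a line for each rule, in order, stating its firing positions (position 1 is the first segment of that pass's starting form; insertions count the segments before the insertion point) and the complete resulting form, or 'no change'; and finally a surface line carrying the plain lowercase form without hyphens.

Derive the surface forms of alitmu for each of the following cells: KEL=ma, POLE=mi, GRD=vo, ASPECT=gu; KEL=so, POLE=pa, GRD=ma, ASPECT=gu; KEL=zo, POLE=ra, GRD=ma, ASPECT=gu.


cell KEL=ma, POLE=mi, GRD=vo, ASPECT=gu:
underlying: alitmu-vel-tuv-ez-ga
1. 0 -> a / C _ C #: no change
2. e -> o, i -> u / B C0 _: fires at position(s) 3, 8, 13: alutmuvoltuvozga
surface: alutmuvoltuvozga

cell KEL=so, POLE=pa, GRD=ma, ASPECT=gu:
underlying: alitmu-ub-tuv-s-pi
1. 0 -> a / C _ C #: no change
2. e -> o, i -> u / B C0 _: fires at position(s) 3, 14: alutmuubtuvspu
surface: alutmuubtuvspu

cell KEL=zo, POLE=ra, GRD=ma, ASPECT=gu:
underlying: alitmu-ub-tuv-zaz-m
1. 0 -> a / C _ C #: inserts after position(s) 14: alitmuubtuvzazam
2. e -> o, i -> u / B C0 _: fires at position(s) 3: alutmuubtuvzazam
surface: alutmuubtuvzazam


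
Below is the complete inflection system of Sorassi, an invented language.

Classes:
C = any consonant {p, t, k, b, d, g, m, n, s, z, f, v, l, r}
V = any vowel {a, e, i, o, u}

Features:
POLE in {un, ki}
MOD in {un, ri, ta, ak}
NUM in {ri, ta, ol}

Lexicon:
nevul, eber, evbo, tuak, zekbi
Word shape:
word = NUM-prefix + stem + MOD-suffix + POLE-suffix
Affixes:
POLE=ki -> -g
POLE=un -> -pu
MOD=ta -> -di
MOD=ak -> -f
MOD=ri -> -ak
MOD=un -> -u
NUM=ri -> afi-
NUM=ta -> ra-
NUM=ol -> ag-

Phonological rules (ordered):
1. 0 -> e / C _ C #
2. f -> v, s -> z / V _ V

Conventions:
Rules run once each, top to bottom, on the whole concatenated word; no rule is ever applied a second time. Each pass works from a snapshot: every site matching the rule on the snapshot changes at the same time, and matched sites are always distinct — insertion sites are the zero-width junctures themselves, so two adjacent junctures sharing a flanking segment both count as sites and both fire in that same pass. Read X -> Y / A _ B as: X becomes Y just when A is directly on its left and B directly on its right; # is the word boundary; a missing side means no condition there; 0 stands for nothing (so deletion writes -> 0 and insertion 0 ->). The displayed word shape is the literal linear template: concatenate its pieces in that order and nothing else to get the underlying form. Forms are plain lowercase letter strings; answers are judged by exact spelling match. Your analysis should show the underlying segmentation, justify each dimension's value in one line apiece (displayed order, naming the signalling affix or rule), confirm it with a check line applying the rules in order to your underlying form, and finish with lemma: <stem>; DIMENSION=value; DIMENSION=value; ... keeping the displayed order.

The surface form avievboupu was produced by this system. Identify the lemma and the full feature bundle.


underlying: afi-evbo-u-pu
POLE=un - signalled by the affix -pu
MOD=un - signalled by the affix -u
NUM=ri - signalled by the affix afi-
check: afievboupu -> afievboupu -> avievboupu
lemma: evbo; POLE=un; MOD=un; NUM=ri


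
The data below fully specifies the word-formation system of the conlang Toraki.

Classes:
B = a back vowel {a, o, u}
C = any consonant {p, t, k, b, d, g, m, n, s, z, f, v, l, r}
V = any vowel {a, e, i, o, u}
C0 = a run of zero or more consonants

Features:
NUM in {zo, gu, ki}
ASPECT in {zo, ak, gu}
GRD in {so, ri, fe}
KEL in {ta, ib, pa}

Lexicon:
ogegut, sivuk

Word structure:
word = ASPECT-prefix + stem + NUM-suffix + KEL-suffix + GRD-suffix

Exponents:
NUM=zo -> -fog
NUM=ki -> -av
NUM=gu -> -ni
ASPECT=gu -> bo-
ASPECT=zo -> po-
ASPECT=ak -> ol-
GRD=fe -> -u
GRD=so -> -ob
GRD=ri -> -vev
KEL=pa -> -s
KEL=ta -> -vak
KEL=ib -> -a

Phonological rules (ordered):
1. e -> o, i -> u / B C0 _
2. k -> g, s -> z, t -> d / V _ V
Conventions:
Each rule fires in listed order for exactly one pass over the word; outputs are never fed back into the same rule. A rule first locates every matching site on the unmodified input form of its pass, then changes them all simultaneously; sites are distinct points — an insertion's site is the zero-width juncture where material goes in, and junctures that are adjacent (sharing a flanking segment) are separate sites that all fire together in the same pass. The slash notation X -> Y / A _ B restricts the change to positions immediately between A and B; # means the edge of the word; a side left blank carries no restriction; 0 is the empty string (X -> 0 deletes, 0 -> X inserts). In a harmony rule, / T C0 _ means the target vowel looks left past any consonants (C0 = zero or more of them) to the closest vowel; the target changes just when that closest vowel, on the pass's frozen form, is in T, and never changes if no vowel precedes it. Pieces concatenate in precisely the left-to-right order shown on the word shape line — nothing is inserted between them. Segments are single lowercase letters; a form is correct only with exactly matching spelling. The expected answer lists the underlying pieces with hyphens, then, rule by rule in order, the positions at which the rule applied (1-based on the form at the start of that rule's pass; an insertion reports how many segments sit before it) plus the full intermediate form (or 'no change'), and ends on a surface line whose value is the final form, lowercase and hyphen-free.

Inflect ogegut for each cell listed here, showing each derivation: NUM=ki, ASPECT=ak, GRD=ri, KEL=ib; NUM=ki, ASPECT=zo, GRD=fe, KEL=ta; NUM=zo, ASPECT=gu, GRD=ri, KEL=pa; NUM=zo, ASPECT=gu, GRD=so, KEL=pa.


cell NUM=ki, ASPECT=ak, GRD=ri, KEL=ib:
underlying: ol-ogegut-av-a-vev
1. e -> o, i -> u / B C0 _: fires at position(s) 5, 13: ologogutavavov
2. k -> g, s -> z, t -> d / V _ V: fires at position(s) 8: ologogudavavov
surface: ologogudavavov

cell NUM=ki, ASPECT=zo, GRD=fe, KEL=ta:
underlying: po-ogegut-av-vak-u
1. e -> o, i -> u / B C0 _: fires at position(s) 5: poogogutavvaku
2. k -> g, s -> z, t -> d / V _ V: fires at position(s) 8, 13: poogogudavvagu
surface: poogogudavvagu

cell NUM=zo, ASPECT=gu, GRD=ri, KEL=pa:
underlying: bo-ogegut-fog-s-vev
1. e -> o, i -> u / B C0 _: fires at position(s) 5, 14: boogogutfogsvov
2. k -> g, s -> z, t -> d / V _ V: no change
surface: boogogutfogsvov

cell NUM=zo, ASPECT=gu, GRD=so, KEL=pa:
underlying: bo-ogegut-fog-s-ob
1. e -> o, i -> u / B C0 _: fires at position(s) 5: boogogutfogsob
2. k -> g, s -> z, t -> d / V _ V: no change
surface: boogogutfogsob


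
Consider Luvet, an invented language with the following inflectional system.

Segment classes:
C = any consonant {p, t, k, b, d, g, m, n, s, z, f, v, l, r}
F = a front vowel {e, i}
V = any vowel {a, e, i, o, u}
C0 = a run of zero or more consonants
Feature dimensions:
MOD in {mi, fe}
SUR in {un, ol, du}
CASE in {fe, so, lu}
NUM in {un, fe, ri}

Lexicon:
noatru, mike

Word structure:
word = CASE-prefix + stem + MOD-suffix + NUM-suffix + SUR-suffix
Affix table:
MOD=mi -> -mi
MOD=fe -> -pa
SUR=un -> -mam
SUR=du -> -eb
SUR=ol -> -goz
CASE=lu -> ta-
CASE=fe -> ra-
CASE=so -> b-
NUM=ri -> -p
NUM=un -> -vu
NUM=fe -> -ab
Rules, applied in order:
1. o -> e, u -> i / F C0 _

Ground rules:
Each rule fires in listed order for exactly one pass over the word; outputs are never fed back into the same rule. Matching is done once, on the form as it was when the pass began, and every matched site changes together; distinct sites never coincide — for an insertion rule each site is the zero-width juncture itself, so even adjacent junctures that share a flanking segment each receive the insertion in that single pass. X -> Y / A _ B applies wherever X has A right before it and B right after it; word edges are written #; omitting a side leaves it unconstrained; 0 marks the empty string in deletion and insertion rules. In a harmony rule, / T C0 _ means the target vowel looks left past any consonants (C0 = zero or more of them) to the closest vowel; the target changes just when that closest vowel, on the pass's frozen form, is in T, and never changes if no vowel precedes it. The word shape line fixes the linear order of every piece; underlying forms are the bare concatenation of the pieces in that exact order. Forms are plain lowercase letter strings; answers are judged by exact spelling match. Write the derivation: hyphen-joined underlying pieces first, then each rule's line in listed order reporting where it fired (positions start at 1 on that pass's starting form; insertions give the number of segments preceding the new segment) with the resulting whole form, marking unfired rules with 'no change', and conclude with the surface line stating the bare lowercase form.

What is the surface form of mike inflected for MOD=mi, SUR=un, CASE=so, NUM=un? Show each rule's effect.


underlying: b-mike-mi-vu-mam
1. o -> e, u -> i / F C0 _: fires at position(s) 9: bmikemivimam
surface: bmikemivimam


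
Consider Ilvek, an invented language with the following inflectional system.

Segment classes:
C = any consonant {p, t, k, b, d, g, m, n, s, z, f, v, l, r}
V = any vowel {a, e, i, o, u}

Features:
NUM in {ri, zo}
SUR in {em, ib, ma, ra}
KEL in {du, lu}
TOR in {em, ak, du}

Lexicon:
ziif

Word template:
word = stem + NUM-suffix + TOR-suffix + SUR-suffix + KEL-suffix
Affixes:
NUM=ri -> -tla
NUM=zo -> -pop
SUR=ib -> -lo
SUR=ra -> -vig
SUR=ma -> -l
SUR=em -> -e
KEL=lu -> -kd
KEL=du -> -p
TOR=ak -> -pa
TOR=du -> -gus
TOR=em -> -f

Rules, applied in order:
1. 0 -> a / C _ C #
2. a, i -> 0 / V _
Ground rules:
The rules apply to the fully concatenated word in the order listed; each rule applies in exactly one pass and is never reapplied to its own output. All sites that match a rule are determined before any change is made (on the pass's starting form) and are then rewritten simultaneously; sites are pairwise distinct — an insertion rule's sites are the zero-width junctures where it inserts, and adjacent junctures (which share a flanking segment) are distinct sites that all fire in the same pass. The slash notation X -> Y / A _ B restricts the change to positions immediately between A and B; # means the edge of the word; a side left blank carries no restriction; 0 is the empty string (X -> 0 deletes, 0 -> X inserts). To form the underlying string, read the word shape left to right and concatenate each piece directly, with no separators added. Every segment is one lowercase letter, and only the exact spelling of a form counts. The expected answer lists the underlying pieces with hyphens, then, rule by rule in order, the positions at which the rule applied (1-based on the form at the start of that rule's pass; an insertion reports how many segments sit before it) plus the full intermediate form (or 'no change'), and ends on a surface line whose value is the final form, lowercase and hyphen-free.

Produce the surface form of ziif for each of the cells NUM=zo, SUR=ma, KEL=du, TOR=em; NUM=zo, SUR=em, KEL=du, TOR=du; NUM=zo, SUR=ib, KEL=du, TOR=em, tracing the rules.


cell NUM=zo, SUR=ma, KEL=du, TOR=em:
underlying: ziif-pop-f-l-p
1. 0 -> a / C _ C #: inserts after position(s) 9: ziifpopflap
2. a, i -> 0 / V _: fires at position(s) 3: zifpopflap
surface: zifpopflap

cell NUM=zo, SUR=em, KEL=du, TOR=du:
underlying: ziif-pop-gus-e-p
1. 0 -> a / C _ C #: no change
2. a, i -> 0 / V _: fires at position(s) 3: zifpopgusep
surface: zifpopgusep

cell NUM=zo, SUR=ib, KEL=du, TOR=em:
underlying: ziif-pop-f-lo-p
1. 0 -> a / C _ C #: no change
2. a, i -> 0 / V _: fires at position(s) 3: zifpopflop
surface: zifpopflop
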